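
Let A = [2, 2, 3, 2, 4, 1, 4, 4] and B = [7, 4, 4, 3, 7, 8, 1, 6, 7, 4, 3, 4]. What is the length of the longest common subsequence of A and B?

Backtracking the LCS table gives one alignment: 3 (A3,B4) → 1 (A6,B7) → 4 (A7,B10) → 4 (A8,B12).
So the longest common subsequence has length 4.

4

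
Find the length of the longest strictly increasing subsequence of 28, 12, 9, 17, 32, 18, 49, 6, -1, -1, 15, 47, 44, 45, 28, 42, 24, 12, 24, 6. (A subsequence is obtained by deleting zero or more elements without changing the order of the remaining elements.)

5

Scanning left to right, the best length ending at each element is: 28→1, 12→1, 9→1, 17→2, 32→3, 18→3, 49→4, 6→1, -1→1, -1→1, 15→2, 47→4, 44→4, 45→5, 28→4, 42→5, 24→4, 12→2, 24→4, 6→2.
So the longest increasing subsequence has length 5, e.g. 12, 17, 32, 44, 45.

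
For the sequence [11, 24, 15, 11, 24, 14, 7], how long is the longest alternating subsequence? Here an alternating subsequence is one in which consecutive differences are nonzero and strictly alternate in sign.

5

A longest alternating subsequence is 11, 24, 15, 24, 14 (positions 1,2,3,5,6); its 4 consecutive differences strictly alternate in sign, and length 5 is optimal.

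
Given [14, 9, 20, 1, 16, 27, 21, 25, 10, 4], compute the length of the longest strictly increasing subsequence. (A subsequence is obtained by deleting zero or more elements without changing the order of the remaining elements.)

4

One longest increasing subsequence is 14, 20, 21, 25 (positions 1,3,7,8), of length 4; no longer one exists.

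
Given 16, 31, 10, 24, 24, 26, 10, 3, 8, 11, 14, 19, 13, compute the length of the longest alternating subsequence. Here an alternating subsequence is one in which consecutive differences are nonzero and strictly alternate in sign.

Track the best alternating length ending on an up-step vs a down-step at each position: up/down = 1/1, 2/1, 1/3, 4/3, 4/3, 4/3, 1/5, 1/5, 6/5, 6/5, 6/5, 6/5, 6/7.
The maximum over both is 7; one such subsequence is 16, 31, 10, 24, 10, 14, 13.

7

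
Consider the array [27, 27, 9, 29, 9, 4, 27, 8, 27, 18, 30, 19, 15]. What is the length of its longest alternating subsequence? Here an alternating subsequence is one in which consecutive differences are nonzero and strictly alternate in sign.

10

A longest alternating subsequence is 27, 9, 29, 9, 27, 8, 27, 18, 30, 19 (positions 1,3,4,5,7,8,9,10,11,12); its 9 consecutive differences strictly alternate in sign, and length 10 is optimal.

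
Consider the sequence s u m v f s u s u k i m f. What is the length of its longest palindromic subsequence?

One longest palindromic subsequence is fusuf (positions 5,7,8,9,13); it reads the same forward and backward, and the interval DP gives dp[1][13] = 5.

5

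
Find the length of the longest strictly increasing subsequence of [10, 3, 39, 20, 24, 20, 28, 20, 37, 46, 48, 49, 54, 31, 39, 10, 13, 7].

9

One longest increasing subsequence is 10, 20, 24, 28, 37, 46, 48, 49, 54 (positions 1,4,5,7,9,10,11,12,13), of length 9; no longer one exists.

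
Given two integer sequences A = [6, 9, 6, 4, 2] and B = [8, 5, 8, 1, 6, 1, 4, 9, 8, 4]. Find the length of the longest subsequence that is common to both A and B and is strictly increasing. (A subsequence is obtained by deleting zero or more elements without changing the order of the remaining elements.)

2

A longest common strictly increasing subsequence is 6, 9 (length 2); it appears in order in both A and B, and no longer such subsequence exists.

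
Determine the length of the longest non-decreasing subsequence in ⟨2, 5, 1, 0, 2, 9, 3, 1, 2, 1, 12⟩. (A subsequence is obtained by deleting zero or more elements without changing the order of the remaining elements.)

4

One longest non-decreasing subsequence is 2, 5, 9, 12 (positions 1,2,6,11), of length 4; no longer one exists.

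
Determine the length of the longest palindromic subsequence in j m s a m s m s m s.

7

One longest palindromic subsequence is smsmsms (positions 3,5,6,7,8,9,10); it reads the same forward and backward, and the interval DP gives dp[1][10] = 7.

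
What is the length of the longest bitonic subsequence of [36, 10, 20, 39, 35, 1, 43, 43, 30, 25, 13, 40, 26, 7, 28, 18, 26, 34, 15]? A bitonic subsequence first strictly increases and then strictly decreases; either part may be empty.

8

Let inc[i] be the LIS ending at i and dec[i] the longest strictly decreasing subsequence starting at i. inc = [1, 1, 2, 3, 3, 1, 4, 4, 3, 3, 2, 4, 4, 2, 5, 3, 4, 6, 3], dec = [6, 2, 3, 6, 5, 1, 5, 5, 4, 3, 2, 4, 3, 1, 3, 2, 2, 2, 1].
max_i inc[i]+dec[i]−1 = 8, with one witness 10, 20, 39, 35, 30, 28, 26, 15.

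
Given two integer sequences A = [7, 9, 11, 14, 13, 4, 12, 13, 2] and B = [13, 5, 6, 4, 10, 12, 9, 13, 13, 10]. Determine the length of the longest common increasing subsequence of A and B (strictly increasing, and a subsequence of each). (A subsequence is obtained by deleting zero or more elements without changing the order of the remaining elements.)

3

A longest common strictly increasing subsequence is 4, 12, 13 (length 3); it appears in order in both A and B, and no longer such subsequence exists.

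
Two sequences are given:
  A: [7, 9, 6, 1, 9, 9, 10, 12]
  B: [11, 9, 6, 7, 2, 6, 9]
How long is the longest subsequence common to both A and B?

Backtracking the LCS table gives one alignment: 7 (A1,B4) → 6 (A3,B6) → 9 (A6,B7).
So the longest common subsequence has length 3.

3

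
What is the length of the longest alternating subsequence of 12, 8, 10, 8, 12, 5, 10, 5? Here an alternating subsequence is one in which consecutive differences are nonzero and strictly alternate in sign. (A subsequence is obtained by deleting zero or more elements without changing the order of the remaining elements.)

Track the best alternating length ending on an up-step vs a down-step at each position: up/down = 1/1, 1/2, 3/2, 1/4, 5/1, 1/6, 7/6, 1/8.
The maximum over both is 8; one such subsequence is 12, 8, 10, 8, 12, 5, 10, 5.

8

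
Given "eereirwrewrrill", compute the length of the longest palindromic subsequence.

7

Using dp[i][j] = 2 + dp[i+1][j−1] if the ends match, else max(dp[i+1][j], dp[i][j−1]):
dp[1][15] = 7. A witness is irrwrri at positions 5,6,8,10,11,12,13.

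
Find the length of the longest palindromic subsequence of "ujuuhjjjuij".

One longest palindromic subsequence is jujjjuj (positions 2,4,6,7,8,9,11); it reads the same forward and backward, and the interval DP gives dp[1][11] = 7.

7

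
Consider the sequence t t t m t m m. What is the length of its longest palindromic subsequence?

Using dp[i][j] = 2 + dp[i+1][j−1] if the ends match, else max(dp[i+1][j], dp[i][j−1]):
dp[1][7] = 4. A witness is tttt at positions 1,2,3,5.

4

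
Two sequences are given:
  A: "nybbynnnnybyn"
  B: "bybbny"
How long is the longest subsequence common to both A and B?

5

Backtracking the LCS table gives one alignment: y (A2,B2) → b (A3,B3) → b (A4,B4) → n (A9,B5) → y (A12,B6).
So the longest common subsequence has length 5.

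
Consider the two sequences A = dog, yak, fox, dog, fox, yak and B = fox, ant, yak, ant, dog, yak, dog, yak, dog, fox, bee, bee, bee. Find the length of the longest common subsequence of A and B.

4

A longest common subsequence is dog, yak, dog, fox (length 4); the LCS DP confirms no longer common subsequence exists.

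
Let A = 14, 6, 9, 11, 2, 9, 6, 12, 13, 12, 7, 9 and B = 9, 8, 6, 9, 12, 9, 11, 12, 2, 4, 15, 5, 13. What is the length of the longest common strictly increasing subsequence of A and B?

5

A longest common strictly increasing subsequence is 6, 9, 11, 12, 13 (length 5); it appears in order in both A and B, and no longer such subsequence exists.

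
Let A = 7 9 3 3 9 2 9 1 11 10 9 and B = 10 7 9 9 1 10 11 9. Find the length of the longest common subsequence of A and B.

Backtracking the LCS table gives one alignment: 7 (A1,B2) → 9 (A5,B3) → 9 (A7,B4) → 1 (A8,B5) → 11 (A9,B7) → 9 (A11,B8).
So the longest common subsequence has length 6.

6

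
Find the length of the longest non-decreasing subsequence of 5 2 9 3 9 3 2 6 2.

Scanning left to right, the best length ending at each element is: 5→1, 2→1, 9→2, 3→2, 9→3, 3→3, 2→2, 6→4, 2→3.
So the longest non-decreasing subsequence has length 4, e.g. 2, 3, 3, 6.

4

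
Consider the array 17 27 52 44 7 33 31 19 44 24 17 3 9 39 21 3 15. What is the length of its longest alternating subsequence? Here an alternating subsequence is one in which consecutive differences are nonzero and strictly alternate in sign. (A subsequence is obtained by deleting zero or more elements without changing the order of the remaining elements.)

Track the best alternating length ending on an up-step vs a down-step at each position: up/down = 1/1, 2/1, 2/1, 2/3, 1/3, 4/3, 4/5, 4/5, 6/3, 6/7, 4/7, 1/7, 8/7, 8/7, 8/9, 1/9, 10/9.
The maximum over both is 10; one such subsequence is 17, 27, 7, 33, 31, 44, 3, 9, 3, 15.

10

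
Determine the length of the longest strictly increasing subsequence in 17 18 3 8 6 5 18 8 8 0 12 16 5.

5

Let dp[i] be the longest increasing subsequence ending at position i. Then dp = [1, 2, 1, 2, 2, 2, 3, 3, 3, 1, 4, 5, 2].
The maximum is 5; one witness is 3, 6, 8, 12, 16 at positions 3,5,8,11,12.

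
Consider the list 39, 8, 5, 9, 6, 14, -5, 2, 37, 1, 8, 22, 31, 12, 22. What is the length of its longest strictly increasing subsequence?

5

One longest increasing subsequence is 8, 9, 14, 22, 31 (positions 2,4,6,12,13), of length 5; no longer one exists.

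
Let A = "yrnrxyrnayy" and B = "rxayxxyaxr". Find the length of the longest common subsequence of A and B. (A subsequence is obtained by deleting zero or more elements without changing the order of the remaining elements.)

5

A longest common subsequence is rxayy (length 5); the LCS DP confirms no longer common subsequence exists.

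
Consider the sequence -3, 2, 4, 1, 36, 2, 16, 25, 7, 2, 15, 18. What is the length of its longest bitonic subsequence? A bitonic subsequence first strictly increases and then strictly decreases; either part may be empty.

Let inc[i] be the LIS ending at i and dec[i] the longest strictly decreasing subsequence starting at i. inc = [1, 2, 3, 2, 4, 3, 4, 5, 4, 3, 5, 6], dec = [1, 2, 2, 1, 4, 1, 3, 3, 2, 1, 1, 1].
max_i inc[i]+dec[i]−1 = 7, with one witness -3, 2, 4, 36, 25, 7, 2.

7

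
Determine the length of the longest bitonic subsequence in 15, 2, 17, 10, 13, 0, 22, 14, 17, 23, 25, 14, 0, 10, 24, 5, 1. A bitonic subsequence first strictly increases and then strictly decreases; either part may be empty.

11

Let inc[i] be the LIS ending at i and dec[i] the longest strictly decreasing subsequence starting at i. inc = [1, 1, 2, 2, 3, 1, 4, 4, 5, 6, 7, 4, 1, 2, 7, 2, 2], dec = [5, 2, 5, 3, 4, 1, 6, 4, 5, 5, 5, 4, 1, 3, 3, 2, 1].
max_i inc[i]+dec[i]−1 = 11, with one witness 2, 10, 13, 14, 17, 23, 25, 14, 10, 5, 1.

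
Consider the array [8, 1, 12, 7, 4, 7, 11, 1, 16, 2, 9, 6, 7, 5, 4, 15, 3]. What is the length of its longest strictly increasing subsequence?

Scanning left to right, the best length ending at each element is: 8→1, 1→1, 12→2, 7→2, 4→2, 7→3, 11→4, 1→1, 16→5, 2→2, 9→4, 6→3, 7→4, 5→3, 4→3, 15→5, 3→3.
So the longest increasing subsequence has length 5, e.g. 1, 4, 7, 11, 16.

5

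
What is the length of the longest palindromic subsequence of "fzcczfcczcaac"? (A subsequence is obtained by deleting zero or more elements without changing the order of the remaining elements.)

8

Using dp[i][j] = 2 + dp[i+1][j−1] if the ends match, else max(dp[i+1][j], dp[i][j−1]):
dp[1][13] = 8. A witness is cczcczcc at positions 3,4,5,7,8,9,10,13.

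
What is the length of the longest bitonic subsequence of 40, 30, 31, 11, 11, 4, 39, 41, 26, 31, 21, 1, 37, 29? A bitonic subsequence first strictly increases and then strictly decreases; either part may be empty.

7

One longest bitonic subsequence is 30, 31, 39, 41, 31, 21, 1 (positions 2,3,7,8,10,11,12): it rises to 41 then falls. Length 7 is optimal.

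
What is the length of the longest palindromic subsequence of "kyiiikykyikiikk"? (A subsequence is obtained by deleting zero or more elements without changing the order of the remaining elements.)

Using dp[i][j] = 2 + dp[i+1][j−1] if the ends match, else max(dp[i+1][j], dp[i][j−1]):
dp[1][15] = 11. A witness is kiikykykiik at positions 1,4,5,6,7,8,9,11,12,13,15.

11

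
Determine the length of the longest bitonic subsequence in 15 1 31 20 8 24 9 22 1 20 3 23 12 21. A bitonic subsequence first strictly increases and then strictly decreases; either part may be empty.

One longest bitonic subsequence is 15, 31, 24, 22, 20, 12 (positions 1,3,6,8,10,13): it rises to 31 then falls. Length 6 is optimal.

6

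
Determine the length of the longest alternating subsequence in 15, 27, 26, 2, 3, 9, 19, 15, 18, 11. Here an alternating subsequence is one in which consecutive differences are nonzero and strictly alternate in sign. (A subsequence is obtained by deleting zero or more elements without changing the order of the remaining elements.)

A longest alternating subsequence is 15, 27, 2, 19, 15, 18, 11 (positions 1,2,4,7,8,9,10); its 6 consecutive differences strictly alternate in sign, and length 7 is optimal.

7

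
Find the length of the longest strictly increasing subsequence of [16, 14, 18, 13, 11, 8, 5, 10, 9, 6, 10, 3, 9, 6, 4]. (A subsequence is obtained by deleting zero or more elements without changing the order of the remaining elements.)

Let dp[i] be the longest increasing subsequence ending at position i. Then dp = [1, 1, 2, 1, 1, 1, 1, 2, 2, 2, 3, 1, 3, 2, 2].
The maximum is 3; one witness is 8, 9, 10 at positions 6,9,11.

3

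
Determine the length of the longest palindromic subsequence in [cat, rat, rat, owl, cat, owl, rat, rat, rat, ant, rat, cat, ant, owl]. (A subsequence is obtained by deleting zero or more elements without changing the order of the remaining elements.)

One longest palindromic subsequence is cat rat rat owl cat owl rat rat cat (positions 1,2,3,4,5,6,9,11,12); it reads the same forward and backward, and the interval DP gives dp[1][14] = 9.

9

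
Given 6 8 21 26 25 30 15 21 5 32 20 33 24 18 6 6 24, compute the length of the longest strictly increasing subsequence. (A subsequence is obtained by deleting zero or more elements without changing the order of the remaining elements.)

Scanning left to right, the best length ending at each element is: 6→1, 8→2, 21→3, 26→4, 25→4, 30→5, 15→3, 21→4, 5→1, 32→6, 20→4, 33→7, 24→5, 18→4, 6→2, 6→2, 24→5.
So the longest increasing subsequence has length 7, e.g. 6, 8, 21, 26, 30, 32, 33.

7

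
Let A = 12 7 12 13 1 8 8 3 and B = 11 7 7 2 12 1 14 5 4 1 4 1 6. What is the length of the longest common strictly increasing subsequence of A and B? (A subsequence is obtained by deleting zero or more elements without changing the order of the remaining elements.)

A longest common strictly increasing subsequence is 7, 12 (length 2); it appears in order in both A and B, and no longer such subsequence exists.

2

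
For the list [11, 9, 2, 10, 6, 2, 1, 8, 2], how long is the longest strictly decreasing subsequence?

5

Let dp[i] be the longest decreasing subsequence ending at position i. Then dp = [1, 2, 3, 2, 3, 4, 5, 3, 4].
The maximum is 5; one witness is 11, 9, 6, 2, 1 at positions 1,2,5,6,7.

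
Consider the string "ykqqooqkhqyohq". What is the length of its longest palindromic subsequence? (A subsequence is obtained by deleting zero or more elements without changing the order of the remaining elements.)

Using dp[i][j] = 2 + dp[i+1][j−1] if the ends match, else max(dp[i+1][j], dp[i][j−1]):
dp[1][14] = 8. A witness is yqqooqqy at positions 1,3,4,5,6,7,10,11.

8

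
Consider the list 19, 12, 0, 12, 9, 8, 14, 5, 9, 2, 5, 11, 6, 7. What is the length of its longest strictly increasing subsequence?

5

One longest increasing subsequence is 0, 2, 5, 6, 7 (positions 3,10,11,13,14), of length 5; no longer one exists.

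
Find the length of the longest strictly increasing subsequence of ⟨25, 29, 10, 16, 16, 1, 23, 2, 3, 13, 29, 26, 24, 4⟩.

5

Let dp[i] be the longest increasing subsequence ending at position i. Then dp = [1, 2, 1, 2, 2, 1, 3, 2, 3, 4, 5, 5, 5, 4].
The maximum is 5; one witness is 1, 2, 3, 13, 29 at positions 6,8,9,10,11.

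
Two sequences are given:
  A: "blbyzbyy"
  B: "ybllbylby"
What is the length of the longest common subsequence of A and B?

6

A longest common subsequence is blbyby (length 6); the LCS DP confirms no longer common subsequence exists.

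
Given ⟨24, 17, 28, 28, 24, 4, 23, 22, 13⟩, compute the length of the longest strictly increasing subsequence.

2

Let dp[i] be the longest increasing subsequence ending at position i. Then dp = [1, 1, 2, 2, 2, 1, 2, 2, 2].
The maximum is 2; one witness is 24, 28 at positions 1,3.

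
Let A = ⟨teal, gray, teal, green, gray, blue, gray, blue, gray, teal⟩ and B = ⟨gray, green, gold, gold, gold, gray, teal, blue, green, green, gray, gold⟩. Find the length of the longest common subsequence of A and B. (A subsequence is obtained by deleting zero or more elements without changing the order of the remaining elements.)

Backtracking the LCS table gives one alignment: gray (A2,B1) → green (A4,B2) → gray (A5,B6) → blue (A6,B8) → gray (A7,B11).
So the longest common subsequence has length 5.

5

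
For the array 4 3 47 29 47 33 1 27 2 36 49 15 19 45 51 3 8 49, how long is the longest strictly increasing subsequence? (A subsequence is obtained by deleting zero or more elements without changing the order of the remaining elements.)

Let dp[i] be the longest increasing subsequence ending at position i. Then dp = [1, 1, 2, 2, 3, 3, 1, 2, 2, 4, 5, 3, 4, 5, 6, 3, 4, 6].
The maximum is 6; one witness is 4, 29, 33, 36, 49, 51 at positions 1,4,6,10,11,15.

6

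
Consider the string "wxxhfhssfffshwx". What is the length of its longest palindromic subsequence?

One longest palindromic subsequence is xhsfffshx (positions 2,6,7,9,10,11,12,13,15); it reads the same forward and backward, and the interval DP gives dp[1][15] = 9.

9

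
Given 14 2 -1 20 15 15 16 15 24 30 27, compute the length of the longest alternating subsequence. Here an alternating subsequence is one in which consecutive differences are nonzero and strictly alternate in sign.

8

A longest alternating subsequence is 14, 2, 20, 15, 16, 15, 30, 27 (positions 1,2,4,5,7,8,10,11); its 7 consecutive differences strictly alternate in sign, and length 8 is optimal.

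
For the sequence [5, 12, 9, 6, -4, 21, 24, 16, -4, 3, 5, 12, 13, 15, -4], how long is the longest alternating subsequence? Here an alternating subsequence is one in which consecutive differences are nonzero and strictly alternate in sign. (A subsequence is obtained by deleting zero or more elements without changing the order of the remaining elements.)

7

Track the best alternating length ending on an up-step vs a down-step at each position: up/down = 1/1, 2/1, 2/3, 2/3, 1/3, 4/1, 4/1, 4/5, 1/5, 6/5, 6/5, 6/5, 6/5, 6/5, 1/7.
The maximum over both is 7; one such subsequence is 5, 12, 9, 21, -4, 3, -4.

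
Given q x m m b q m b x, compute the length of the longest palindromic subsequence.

Using dp[i][j] = 2 + dp[i+1][j−1] if the ends match, else max(dp[i+1][j], dp[i][j−1]):
dp[1][9] = 5. A witness is xbmbx at positions 2,5,7,8,9.

5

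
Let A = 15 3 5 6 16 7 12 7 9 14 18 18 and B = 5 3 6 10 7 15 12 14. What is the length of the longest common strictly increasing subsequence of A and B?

5

A longest common strictly increasing subsequence is 5, 6, 7, 12, 14 (length 5); it appears in order in both A and B, and no longer such subsequence exists.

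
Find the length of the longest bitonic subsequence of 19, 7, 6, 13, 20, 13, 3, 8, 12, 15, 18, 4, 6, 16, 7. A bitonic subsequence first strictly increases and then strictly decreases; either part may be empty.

One longest bitonic subsequence is 7, 8, 12, 15, 18, 16, 7 (positions 2,8,9,10,11,14,15): it rises to 18 then falls. Length 7 is optimal.

7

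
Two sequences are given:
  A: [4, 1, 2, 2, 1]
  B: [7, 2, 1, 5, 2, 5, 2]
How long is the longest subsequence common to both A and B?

A longest common subsequence is 1, 2, 2 (length 3); the LCS DP confirms no longer common subsequence exists.

3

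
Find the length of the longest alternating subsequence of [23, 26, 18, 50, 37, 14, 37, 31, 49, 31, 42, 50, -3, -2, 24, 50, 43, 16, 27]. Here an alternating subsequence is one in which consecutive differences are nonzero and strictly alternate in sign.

14

Track the best alternating length ending on an up-step vs a down-step at each position: up/down = 1/1, 2/1, 1/3, 4/1, 4/5, 1/5, 6/5, 6/7, 8/5, 6/9, 10/9, 10/1, 1/11, 12/11, 12/11, 12/1, 12/13, 12/13, 14/13.
The maximum over both is 14; one such subsequence is 23, 26, 18, 50, 14, 37, 31, 49, 31, 42, -3, 24, 16, 27.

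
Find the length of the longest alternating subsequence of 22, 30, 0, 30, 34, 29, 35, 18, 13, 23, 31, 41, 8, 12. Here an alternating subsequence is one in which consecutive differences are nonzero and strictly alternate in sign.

10

Track the best alternating length ending on an up-step vs a down-step at each position: up/down = 1/1, 2/1, 1/3, 4/1, 4/1, 4/5, 6/1, 4/7, 4/7, 8/7, 8/7, 8/1, 4/9, 10/9.
The maximum over both is 10; one such subsequence is 22, 30, 0, 30, 29, 35, 18, 23, 8, 12.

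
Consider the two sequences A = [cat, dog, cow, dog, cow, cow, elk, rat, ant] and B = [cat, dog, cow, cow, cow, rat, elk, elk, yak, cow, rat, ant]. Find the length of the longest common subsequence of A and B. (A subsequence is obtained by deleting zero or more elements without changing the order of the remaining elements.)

A longest common subsequence is cat, dog, cow, cow, cow, elk, rat, ant (length 8); the LCS DP confirms no longer common subsequence exists.

8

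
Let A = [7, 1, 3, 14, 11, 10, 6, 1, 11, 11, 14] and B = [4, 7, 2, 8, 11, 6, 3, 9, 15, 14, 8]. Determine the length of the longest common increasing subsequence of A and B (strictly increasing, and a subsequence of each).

3

For each value that appears in both, track the longest common increasing run ending there.
The best achievable length is 3; one witness is 7, 11, 14 (A-positions 1,5,11, B-positions 2,5,10).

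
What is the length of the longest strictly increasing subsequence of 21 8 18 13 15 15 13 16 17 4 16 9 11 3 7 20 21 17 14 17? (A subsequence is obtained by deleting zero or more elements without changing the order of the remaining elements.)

7

Let dp[i] be the longest increasing subsequence ending at position i. Then dp = [1, 1, 2, 2, 3, 3, 2, 4, 5, 1, 4, 2, 3, 1, 2, 6, 7, 5, 4, 5].
The maximum is 7; one witness is 8, 13, 15, 16, 17, 20, 21 at positions 2,4,5,8,9,16,17.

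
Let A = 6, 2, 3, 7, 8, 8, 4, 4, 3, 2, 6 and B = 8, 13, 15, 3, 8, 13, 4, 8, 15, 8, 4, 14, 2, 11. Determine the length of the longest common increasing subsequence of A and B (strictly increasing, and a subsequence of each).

2

For each value that appears in both, track the longest common increasing run ending there.
The best achievable length is 2; one witness is 3, 8 (A-positions 3,5, B-positions 4,5).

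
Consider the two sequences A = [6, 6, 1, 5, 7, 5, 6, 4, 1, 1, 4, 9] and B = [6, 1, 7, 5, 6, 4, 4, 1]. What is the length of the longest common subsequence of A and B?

7

A longest common subsequence is 6, 1, 7, 5, 6, 4, 1 (length 7); the LCS DP confirms no longer common subsequence exists.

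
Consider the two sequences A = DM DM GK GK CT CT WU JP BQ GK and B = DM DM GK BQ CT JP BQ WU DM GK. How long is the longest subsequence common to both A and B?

A longest common subsequence is DM, DM, GK, CT, JP, BQ, GK (length 7); the LCS DP confirms no longer common subsequence exists.

7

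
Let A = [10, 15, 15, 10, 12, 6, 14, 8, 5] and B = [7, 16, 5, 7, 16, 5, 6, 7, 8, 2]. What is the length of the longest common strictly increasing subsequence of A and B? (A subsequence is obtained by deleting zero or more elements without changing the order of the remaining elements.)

For each value that appears in both, track the longest common increasing run ending there.
The best achievable length is 2; one witness is 6, 8 (A-positions 6,8, B-positions 7,9).

2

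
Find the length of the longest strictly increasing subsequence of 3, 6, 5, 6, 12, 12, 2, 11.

4

One longest increasing subsequence is 3, 5, 6, 12 (positions 1,3,4,5), of length 4; no longer one exists.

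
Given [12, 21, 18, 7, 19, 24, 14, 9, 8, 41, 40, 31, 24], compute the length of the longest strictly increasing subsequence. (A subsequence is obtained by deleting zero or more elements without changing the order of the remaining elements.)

One longest increasing subsequence is 12, 18, 19, 24, 41 (positions 1,3,5,6,10), of length 5; no longer one exists.

5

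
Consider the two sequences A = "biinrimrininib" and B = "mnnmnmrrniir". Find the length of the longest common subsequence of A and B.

Backtracking the LCS table gives one alignment: n (A4,B5) → r (A5,B7) → r (A8,B8) → n (A10,B9) → i (A11,B10) → i (A13,B11).
So the longest common subsequence has length 6.

6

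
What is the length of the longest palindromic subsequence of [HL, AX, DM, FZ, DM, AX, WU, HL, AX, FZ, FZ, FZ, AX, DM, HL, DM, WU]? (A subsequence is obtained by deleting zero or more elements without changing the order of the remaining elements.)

Using dp[i][j] = 2 + dp[i+1][j−1] if the ends match, else max(dp[i+1][j], dp[i][j−1]):
dp[1][17] = 9. A witness is WU HL AX FZ FZ FZ AX HL WU at positions 7,8,9,10,11,12,13,15,17.

9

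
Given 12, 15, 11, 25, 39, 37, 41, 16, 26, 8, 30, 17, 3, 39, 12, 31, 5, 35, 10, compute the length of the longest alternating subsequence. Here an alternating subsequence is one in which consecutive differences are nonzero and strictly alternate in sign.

A longest alternating subsequence is 12, 15, 11, 39, 37, 41, 16, 26, 8, 30, 17, 39, 12, 31, 5, 35, 10 (positions 1,2,3,5,6,7,8,9,10,11,12,14,15,16,17,18,19); its 16 consecutive differences strictly alternate in sign, and length 17 is optimal.

17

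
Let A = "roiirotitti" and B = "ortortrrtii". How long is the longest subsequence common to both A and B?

Backtracking the LCS table gives one alignment: r (A1,B2) → o (A2,B4) → r (A5,B8) → t (A7,B9) → i (A8,B10) → i (A11,B11).
So the longest common subsequence has length 6.

6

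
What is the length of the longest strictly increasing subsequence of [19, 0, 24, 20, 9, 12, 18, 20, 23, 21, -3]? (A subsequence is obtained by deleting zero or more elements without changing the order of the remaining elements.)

6

Scanning left to right, the best length ending at each element is: 19→1, 0→1, 24→2, 20→2, 9→2, 12→3, 18→4, 20→5, 23→6, 21→6, -3→1.
So the longest increasing subsequence has length 6, e.g. 0, 9, 12, 18, 20, 23.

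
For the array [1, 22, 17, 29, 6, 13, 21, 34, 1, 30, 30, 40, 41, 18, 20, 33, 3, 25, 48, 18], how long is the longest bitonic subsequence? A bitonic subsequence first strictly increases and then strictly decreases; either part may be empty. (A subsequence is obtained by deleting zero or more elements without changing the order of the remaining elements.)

One longest bitonic subsequence is 1, 6, 13, 21, 34, 40, 41, 33, 25, 18 (positions 1,5,6,7,8,12,13,16,18,20): it rises to 41 then falls. Length 10 is optimal.

10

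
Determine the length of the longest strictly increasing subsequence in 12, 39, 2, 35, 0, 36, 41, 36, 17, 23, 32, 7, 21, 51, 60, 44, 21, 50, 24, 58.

7

Scanning left to right, the best length ending at each element is: 12→1, 39→2, 2→1, 35→2, 0→1, 36→3, 41→4, 36→3, 17→2, 23→3, 32→4, 7→2, 21→3, 51→5, 60→6, 44→5, 21→3, 50→6, 24→4, 58→7.
So the longest increasing subsequence has length 7, e.g. 12, 35, 36, 41, 44, 50, 58.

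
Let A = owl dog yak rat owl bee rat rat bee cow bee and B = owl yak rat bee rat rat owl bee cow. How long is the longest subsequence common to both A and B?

A longest common subsequence is owl, yak, rat, bee, rat, rat, bee, cow (length 8); the LCS DP confirms no longer common subsequence exists.

8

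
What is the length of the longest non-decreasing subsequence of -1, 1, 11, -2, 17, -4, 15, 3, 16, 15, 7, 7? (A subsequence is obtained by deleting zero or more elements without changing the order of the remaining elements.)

5

One longest non-decreasing subsequence is -1, 1, 11, 15, 16 (positions 1,2,3,7,9), of length 5; no longer one exists.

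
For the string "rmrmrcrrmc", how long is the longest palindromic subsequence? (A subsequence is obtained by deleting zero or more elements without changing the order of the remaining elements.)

Using dp[i][j] = 2 + dp[i+1][j−1] if the ends match, else max(dp[i+1][j], dp[i][j−1]):
dp[1][10] = 7. A witness is mrrcrrm at positions 2,3,5,6,7,8,9.

7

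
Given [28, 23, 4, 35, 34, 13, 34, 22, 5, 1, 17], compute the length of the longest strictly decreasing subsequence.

Scanning left to right, the best length ending at each element is: 28→1, 23→2, 4→3, 35→1, 34→2, 13→3, 34→2, 22→3, 5→4, 1→5, 17→4.
So the longest decreasing subsequence has length 5, e.g. 28, 23, 13, 5, 1.

5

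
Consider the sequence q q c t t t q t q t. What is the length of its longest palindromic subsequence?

7

One longest palindromic subsequence is qqtttqq (positions 1,2,4,5,6,7,9); it reads the same forward and backward, and the interval DP gives dp[1][10] = 7.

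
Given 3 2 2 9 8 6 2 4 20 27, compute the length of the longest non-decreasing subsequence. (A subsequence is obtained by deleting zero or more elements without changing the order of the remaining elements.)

6

Let dp[i] be the longest non-decreasing subsequence ending at position i. Then dp = [1, 1, 2, 3, 3, 3, 3, 4, 5, 6].
The maximum is 6; one witness is 2, 2, 2, 4, 20, 27 at positions 2,3,7,8,9,10.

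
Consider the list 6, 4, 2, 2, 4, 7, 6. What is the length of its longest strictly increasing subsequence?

3

One longest increasing subsequence is 2, 4, 7 (positions 3,5,6), of length 3; no longer one exists.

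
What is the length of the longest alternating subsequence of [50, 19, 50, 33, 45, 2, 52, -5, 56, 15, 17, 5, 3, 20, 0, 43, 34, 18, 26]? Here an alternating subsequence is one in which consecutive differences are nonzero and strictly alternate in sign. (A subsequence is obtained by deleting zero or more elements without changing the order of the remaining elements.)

17

A longest alternating subsequence is 50, 19, 50, 33, 45, 2, 52, -5, 56, 15, 17, 5, 20, 0, 43, 18, 26 (positions 1,2,3,4,5,6,7,8,9,10,11,12,14,15,16,18,19); its 16 consecutive differences strictly alternate in sign, and length 17 is optimal.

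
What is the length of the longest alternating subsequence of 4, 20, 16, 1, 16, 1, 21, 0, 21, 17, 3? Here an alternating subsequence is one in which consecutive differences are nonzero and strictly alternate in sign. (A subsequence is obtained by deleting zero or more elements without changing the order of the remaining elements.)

A longest alternating subsequence is 4, 20, 1, 16, 1, 21, 0, 21, 17 (positions 1,2,4,5,6,7,8,9,10); its 8 consecutive differences strictly alternate in sign, and length 9 is optimal.

9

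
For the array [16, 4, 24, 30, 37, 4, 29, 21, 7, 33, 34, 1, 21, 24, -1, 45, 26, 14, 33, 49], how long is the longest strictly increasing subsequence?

7

Let dp[i] be the longest increasing subsequence ending at position i. Then dp = [1, 1, 2, 3, 4, 1, 3, 2, 2, 4, 5, 1, 3, 4, 1, 6, 5, 3, 6, 7].
The maximum is 7; one witness is 16, 24, 30, 33, 34, 45, 49 at positions 1,3,4,10,11,16,20.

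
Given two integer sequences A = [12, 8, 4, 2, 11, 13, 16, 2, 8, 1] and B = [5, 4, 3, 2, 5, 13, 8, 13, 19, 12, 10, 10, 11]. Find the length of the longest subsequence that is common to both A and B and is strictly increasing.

2

A longest common strictly increasing subsequence is 4, 13 (length 2); it appears in order in both A and B, and no longer such subsequence exists.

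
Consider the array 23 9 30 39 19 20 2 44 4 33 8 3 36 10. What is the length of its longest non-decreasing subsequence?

5

Let dp[i] be the longest non-decreasing subsequence ending at position i. Then dp = [1, 1, 2, 3, 2, 3, 1, 4, 2, 4, 3, 2, 5, 4].
The maximum is 5; one witness is 9, 19, 20, 33, 36 at positions 2,5,6,10,13.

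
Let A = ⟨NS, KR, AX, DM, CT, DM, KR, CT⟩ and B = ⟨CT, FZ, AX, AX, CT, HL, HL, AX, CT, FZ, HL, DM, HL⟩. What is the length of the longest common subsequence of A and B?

3

Backtracking the LCS table gives one alignment: AX (A3,B8) → CT (A5,B9) → DM (A6,B12).
So the longest common subsequence has length 3.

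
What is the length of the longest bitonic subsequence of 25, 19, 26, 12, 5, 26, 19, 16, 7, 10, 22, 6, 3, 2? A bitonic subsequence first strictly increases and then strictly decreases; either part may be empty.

One longest bitonic subsequence is 25, 26, 19, 16, 10, 6, 3, 2 (positions 1,3,7,8,10,12,13,14): it rises to 26 then falls. Length 8 is optimal.

8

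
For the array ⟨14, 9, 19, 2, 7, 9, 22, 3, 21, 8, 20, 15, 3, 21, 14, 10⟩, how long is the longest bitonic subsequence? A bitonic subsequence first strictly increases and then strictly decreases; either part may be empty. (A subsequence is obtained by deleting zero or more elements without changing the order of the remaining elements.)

Let inc[i] be the LIS ending at i and dec[i] the longest strictly decreasing subsequence starting at i. inc = [1, 1, 2, 1, 2, 3, 4, 2, 4, 3, 4, 4, 2, 5, 4, 4], dec = [4, 3, 4, 1, 2, 3, 6, 1, 5, 2, 4, 3, 1, 3, 2, 1].
max_i inc[i]+dec[i]−1 = 9, with one witness 2, 7, 9, 22, 21, 20, 15, 14, 10.

9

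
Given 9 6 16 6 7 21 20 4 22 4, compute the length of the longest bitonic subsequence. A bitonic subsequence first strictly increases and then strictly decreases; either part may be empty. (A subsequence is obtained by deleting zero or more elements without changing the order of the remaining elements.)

Let inc[i] be the LIS ending at i and dec[i] the longest strictly decreasing subsequence starting at i. inc = [1, 1, 2, 1, 2, 3, 3, 1, 4, 1], dec = [3, 2, 3, 2, 2, 3, 2, 1, 2, 1].
max_i inc[i]+dec[i]−1 = 5, with one witness 9, 16, 21, 20, 4.

5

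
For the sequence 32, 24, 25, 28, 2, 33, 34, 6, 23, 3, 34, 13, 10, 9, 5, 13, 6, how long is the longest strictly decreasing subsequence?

Let dp[i] be the longest decreasing subsequence ending at position i. Then dp = [1, 2, 2, 2, 3, 1, 1, 3, 3, 4, 1, 4, 5, 6, 7, 4, 7].
The maximum is 7; one witness is 32, 24, 23, 13, 10, 9, 5 at positions 1,2,9,12,13,14,15.

7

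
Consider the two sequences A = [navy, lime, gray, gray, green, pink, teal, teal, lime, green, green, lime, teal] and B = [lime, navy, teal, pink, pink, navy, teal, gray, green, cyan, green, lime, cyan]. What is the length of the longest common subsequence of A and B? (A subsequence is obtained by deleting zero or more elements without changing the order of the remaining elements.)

Backtracking the LCS table gives one alignment: navy (A1,B2) → pink (A6,B5) → teal (A7,B7) → green (A10,B9) → green (A11,B11) → lime (A12,B12).
So the longest common subsequence has length 6.

6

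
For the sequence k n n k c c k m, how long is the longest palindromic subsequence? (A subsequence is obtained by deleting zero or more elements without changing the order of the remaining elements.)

4

One longest palindromic subsequence is kcck (positions 4,5,6,7); it reads the same forward and backward, and the interval DP gives dp[1][8] = 4.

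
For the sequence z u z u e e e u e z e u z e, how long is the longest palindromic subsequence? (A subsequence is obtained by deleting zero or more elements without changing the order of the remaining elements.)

One longest palindromic subsequence is zuzueeeuzuz (positions 1,2,3,4,5,6,7,8,10,12,13); it reads the same forward and backward, and the interval DP gives dp[1][14] = 11.

11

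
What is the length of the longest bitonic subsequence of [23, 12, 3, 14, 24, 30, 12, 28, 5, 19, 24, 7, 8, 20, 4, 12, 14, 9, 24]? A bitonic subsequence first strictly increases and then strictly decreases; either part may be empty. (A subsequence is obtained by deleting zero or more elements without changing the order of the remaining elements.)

9

Let inc[i] be the LIS ending at i and dec[i] the longest strictly decreasing subsequence starting at i. inc = [1, 1, 1, 2, 3, 4, 2, 4, 2, 3, 4, 3, 4, 5, 2, 5, 6, 5, 7], dec = [5, 3, 1, 4, 4, 6, 3, 5, 2, 3, 4, 2, 2, 3, 1, 2, 2, 1, 1].
max_i inc[i]+dec[i]−1 = 9, with one witness 12, 14, 24, 30, 28, 24, 20, 14, 9.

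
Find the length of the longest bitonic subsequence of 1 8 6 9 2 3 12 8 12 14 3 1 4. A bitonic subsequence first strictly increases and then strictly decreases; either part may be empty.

8

Let inc[i] be the LIS ending at i and dec[i] the longest strictly decreasing subsequence starting at i. inc = [1, 2, 2, 3, 2, 3, 4, 4, 5, 6, 3, 1, 4], dec = [1, 4, 3, 4, 2, 2, 4, 3, 3, 3, 2, 1, 1].
max_i inc[i]+dec[i]−1 = 8, with one witness 1, 2, 3, 8, 12, 14, 3, 1.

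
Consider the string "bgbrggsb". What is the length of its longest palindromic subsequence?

Using dp[i][j] = 2 + dp[i+1][j−1] if the ends match, else max(dp[i+1][j], dp[i][j−1]):
dp[1][8] = 5. A witness is bgggb at positions 1,2,5,6,8.

5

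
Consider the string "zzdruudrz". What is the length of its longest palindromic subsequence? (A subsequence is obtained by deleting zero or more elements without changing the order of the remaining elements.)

One longest palindromic subsequence is zruurz (positions 1,4,5,6,8,9); it reads the same forward and backward, and the interval DP gives dp[1][9] = 6.

6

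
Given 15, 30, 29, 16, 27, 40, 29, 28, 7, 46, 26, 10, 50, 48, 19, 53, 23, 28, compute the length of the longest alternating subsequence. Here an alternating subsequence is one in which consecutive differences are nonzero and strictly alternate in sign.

12

A longest alternating subsequence is 15, 30, 29, 40, 29, 46, 26, 50, 48, 53, 23, 28 (positions 1,2,3,6,7,10,11,13,14,16,17,18); its 11 consecutive differences strictly alternate in sign, and length 12 is optimal.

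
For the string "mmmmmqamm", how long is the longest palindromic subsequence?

7

One longest palindromic subsequence is mmmmmmm (positions 1,2,3,4,5,8,9); it reads the same forward and backward, and the interval DP gives dp[1][9] = 7.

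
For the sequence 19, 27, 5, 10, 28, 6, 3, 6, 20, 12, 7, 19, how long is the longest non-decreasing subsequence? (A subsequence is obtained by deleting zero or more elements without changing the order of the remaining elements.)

One longest non-decreasing subsequence is 5, 6, 6, 12, 19 (positions 3,6,8,10,12), of length 5; no longer one exists.

5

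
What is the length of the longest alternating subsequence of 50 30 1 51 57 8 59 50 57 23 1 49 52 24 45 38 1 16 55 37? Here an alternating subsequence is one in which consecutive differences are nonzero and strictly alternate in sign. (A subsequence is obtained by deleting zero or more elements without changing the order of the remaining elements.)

A longest alternating subsequence is 50, 30, 51, 8, 59, 50, 57, 23, 49, 24, 45, 38, 55, 37 (positions 1,2,4,6,7,8,9,10,12,14,15,16,19,20); its 13 consecutive differences strictly alternate in sign, and length 14 is optimal.

14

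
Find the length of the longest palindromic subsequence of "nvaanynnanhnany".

One longest palindromic subsequence is ynanhnany (positions 6,7,9,10,11,12,13,14,15); it reads the same forward and backward, and the interval DP gives dp[1][15] = 9.

9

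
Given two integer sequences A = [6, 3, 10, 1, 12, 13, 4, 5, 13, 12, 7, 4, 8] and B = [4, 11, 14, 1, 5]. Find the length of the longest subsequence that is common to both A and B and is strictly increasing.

A longest common strictly increasing subsequence is 4, 5 (length 2); it appears in order in both A and B, and no longer such subsequence exists.

2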